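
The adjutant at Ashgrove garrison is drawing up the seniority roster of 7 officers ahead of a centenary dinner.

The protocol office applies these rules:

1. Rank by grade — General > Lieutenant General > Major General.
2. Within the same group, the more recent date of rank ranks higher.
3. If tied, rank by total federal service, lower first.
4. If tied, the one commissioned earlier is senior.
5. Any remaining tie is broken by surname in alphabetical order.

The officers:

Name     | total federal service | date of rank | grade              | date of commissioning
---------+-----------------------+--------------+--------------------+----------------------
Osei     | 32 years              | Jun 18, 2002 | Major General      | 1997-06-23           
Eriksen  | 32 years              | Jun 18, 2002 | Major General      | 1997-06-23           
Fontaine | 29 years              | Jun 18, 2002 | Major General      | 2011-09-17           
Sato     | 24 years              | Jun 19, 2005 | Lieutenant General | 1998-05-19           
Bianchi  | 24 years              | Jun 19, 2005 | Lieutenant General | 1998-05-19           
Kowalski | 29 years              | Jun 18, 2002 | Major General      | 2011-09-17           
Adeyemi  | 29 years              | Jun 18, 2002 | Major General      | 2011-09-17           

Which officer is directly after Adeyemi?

Fontaine

By grade: Bianchi and Sato (Lieutenant General); then Adeyemi, Fontaine, Kowalski, Eriksen and Osei (Major General).
Bianchi and Sato both have date of rank Jun 19, 2005, so the next rule applies.
Bianchi and Sato both have total federal service 24 years, so the next rule applies.
Bianchi and Sato both have date of commissioning 1998-05-19, so the next rule applies.
Among Bianchi and Sato, alphabetically by surname: Bianchi before Sato.
Adeyemi, Fontaine, Kowalski, Eriksen and Osei all have date of rank Jun 18, 2002, so the next rule applies.
Among Adeyemi, Fontaine, Kowalski, Eriksen and Osei, by total federal service (lower first): Adeyemi, Fontaine and Kowalski (29 years) before Eriksen and Osei (32 years).
Adeyemi, Fontaine and Kowalski all have date of commissioning 2011-09-17, so the next rule applies.
Among Adeyemi, Fontaine and Kowalski, alphabetically by surname: Adeyemi before Fontaine before Kowalski.
Eriksen and Osei both have date of commissioning 1997-06-23, so the next rule applies.
Among Eriksen and Osei, alphabetically by surname: Eriksen before Osei.
Order: Bianchi, Sato, Adeyemi, Fontaine, Kowalski, Eriksen, Osei.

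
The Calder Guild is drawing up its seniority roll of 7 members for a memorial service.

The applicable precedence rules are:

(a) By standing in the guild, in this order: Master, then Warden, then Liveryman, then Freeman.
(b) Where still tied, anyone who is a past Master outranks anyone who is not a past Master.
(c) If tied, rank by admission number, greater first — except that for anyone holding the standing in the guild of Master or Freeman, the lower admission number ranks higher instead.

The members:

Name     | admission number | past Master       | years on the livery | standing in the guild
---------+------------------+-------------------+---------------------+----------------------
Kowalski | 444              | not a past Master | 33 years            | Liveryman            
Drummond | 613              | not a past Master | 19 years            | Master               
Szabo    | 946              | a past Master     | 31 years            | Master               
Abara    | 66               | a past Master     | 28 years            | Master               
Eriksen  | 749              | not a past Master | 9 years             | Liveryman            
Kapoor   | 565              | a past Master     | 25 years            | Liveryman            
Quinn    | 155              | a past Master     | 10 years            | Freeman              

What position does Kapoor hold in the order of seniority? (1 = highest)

4

By standing in the guild: Abara, Szabo and Drummond (Master); then Kapoor, Eriksen and Kowalski (Liveryman); then Quinn (Freeman).
Among Abara, Szabo and Drummond, a past Master before not a past Master: Abara and Szabo (a past Master) before Drummond (not a past Master).
Among Abara and Szabo, by admission number (lower first) (reversed rule for this group): Abara (66) before Szabo (946).
Among Kapoor, Eriksen and Kowalski, a past Master before not a past Master: Kapoor (a past Master) before Eriksen and Kowalski (not a past Master).
Among Eriksen and Kowalski, by admission number (higher first): Eriksen (749) before Kowalski (444).
Order: Abara, Szabo, Drummond, Kapoor, Eriksen, Kowalski, Quinn. So position 4.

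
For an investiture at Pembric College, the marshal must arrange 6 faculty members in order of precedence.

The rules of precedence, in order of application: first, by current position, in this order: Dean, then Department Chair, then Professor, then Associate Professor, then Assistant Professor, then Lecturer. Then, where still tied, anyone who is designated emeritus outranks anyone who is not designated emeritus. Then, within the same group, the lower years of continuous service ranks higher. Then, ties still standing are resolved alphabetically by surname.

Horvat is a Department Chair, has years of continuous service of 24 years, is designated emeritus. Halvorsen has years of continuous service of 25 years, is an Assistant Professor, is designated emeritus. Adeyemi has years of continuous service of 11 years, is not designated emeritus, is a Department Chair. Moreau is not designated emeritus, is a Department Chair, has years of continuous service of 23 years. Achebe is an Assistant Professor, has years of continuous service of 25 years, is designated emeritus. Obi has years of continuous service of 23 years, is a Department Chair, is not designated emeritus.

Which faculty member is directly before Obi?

Moreau

By current position: Horvat, Adeyemi, Moreau and Obi (Department Chair); then Achebe and Halvorsen (Assistant Professor).
Among Horvat, Adeyemi, Moreau and Obi, designated emeritus before not designated emeritus: Horvat (designated emeritus) before Adeyemi, Moreau and Obi (not designated emeritus).
Among Adeyemi, Moreau and Obi, by years of continuous service (lower first): Adeyemi (11 years) before Moreau and Obi (23 years).
Among Moreau and Obi, alphabetically by surname: Moreau before Obi.
Achebe and Halvorsen are each designated emeritus, so the next rule applies.
Achebe and Halvorsen both have years of continuous service 25 years, so the next rule applies.
Among Achebe and Halvorsen, alphabetically by surname: Achebe before Halvorsen.
Order: Horvat, Adeyemi, Moreau, Obi, Achebe, Halvorsen.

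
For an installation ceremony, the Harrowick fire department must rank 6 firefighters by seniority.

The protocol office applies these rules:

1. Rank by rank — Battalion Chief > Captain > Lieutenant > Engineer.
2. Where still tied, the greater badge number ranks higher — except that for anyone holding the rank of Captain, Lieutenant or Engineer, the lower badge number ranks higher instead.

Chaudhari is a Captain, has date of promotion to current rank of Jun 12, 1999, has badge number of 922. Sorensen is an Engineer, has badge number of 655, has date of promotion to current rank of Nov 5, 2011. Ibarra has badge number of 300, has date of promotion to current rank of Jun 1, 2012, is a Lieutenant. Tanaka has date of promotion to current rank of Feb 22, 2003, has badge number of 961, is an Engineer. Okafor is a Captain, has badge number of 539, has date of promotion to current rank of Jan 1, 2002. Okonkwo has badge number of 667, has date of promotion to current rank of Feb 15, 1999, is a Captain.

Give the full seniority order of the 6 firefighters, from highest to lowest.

Okafor, Okonkwo, Chaudhari, Ibarra, Sorensen, Tanaka

By rank: Okafor, Okonkwo and Chaudhari (Captain); then Ibarra (Lieutenant); then Sorensen and Tanaka (Engineer).
Among Okafor, Okonkwo and Chaudhari, by badge number (lower first) (reversed rule for this group): Okafor (539) before Okonkwo (667) before Chaudhari (922).
Among Sorensen and Tanaka, by badge number (lower first) (reversed rule for this group): Sorensen (655) before Tanaka (961).
Full order: Okafor, Okonkwo, Chaudhari, Ibarra, Sorensen, Tanaka.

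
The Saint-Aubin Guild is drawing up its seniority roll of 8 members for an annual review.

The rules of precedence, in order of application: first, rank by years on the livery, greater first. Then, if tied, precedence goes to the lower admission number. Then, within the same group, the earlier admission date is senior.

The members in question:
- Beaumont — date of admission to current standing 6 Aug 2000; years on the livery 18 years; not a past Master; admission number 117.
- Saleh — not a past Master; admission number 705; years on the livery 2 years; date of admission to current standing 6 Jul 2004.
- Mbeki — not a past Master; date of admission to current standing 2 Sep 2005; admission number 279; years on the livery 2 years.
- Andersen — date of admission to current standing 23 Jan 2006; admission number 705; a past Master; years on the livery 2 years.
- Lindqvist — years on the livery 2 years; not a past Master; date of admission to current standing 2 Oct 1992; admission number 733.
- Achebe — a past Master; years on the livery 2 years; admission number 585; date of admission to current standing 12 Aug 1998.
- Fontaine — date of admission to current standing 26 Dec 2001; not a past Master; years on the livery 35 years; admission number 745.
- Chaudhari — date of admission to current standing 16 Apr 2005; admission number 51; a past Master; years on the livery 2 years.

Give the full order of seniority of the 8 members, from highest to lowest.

By years on the livery (higher first): Fontaine (35 years); then Beaumont (18 years); then Chaudhari, Mbeki, Achebe, Saleh, Andersen and Lindqvist (each 2 years).
Among Chaudhari, Mbeki, Achebe, Saleh, Andersen and Lindqvist, by admission number (lower first): Chaudhari (51) before Mbeki (279) before Achebe (585) before Saleh and Andersen (705) before Lindqvist (733).
Among Saleh and Andersen, by date of admission to current standing (earlier first): Saleh (6 Jul 2004) before Andersen (23 Jan 2006).
Full order: Fontaine, Beaumont, Chaudhari, Mbeki, Achebe, Saleh, Andersen, Lindqvist.

Fontaine, Beaumont, Chaudhari, Mbeki, Achebe, Saleh, Andersen, Lindqvist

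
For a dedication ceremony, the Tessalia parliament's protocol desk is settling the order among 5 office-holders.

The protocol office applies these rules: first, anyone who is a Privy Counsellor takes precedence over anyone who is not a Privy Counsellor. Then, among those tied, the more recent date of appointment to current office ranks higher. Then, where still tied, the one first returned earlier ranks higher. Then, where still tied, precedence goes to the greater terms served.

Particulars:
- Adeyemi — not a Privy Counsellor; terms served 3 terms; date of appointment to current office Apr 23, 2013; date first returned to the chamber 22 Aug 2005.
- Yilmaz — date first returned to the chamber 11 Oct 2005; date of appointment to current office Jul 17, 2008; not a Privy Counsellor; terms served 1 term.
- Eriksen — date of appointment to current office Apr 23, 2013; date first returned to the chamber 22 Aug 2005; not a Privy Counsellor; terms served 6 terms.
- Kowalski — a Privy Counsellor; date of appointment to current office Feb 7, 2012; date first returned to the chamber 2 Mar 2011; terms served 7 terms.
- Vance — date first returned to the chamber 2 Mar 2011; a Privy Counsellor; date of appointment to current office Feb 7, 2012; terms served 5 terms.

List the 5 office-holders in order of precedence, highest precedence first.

Kowalski, Vance, Eriksen, Adeyemi, Yilmaz

By the first rule: Kowalski and Vance (both a Privy Counsellor); then Eriksen, Adeyemi and Yilmaz (each not a Privy Counsellor).
Kowalski and Vance both have date of appointment to current office Feb 7, 2012, so the next rule applies.
Kowalski and Vance both have date first returned to the chamber 2 Mar 2011, so the next rule applies.
Among Kowalski and Vance, by terms served (higher first): Kowalski (7 terms) before Vance (5 terms).
Among Eriksen, Adeyemi and Yilmaz, by date of appointment to current office (later first): Eriksen and Adeyemi (Apr 23, 2013) before Yilmaz (Jul 17, 2008).
Eriksen and Adeyemi both have date first returned to the chamber 22 Aug 2005, so the next rule applies.
Among Eriksen and Adeyemi, by terms served (higher first): Eriksen (6 terms) before Adeyemi (3 terms).
Full order: Kowalski, Vance, Eriksen, Adeyemi, Yilmaz.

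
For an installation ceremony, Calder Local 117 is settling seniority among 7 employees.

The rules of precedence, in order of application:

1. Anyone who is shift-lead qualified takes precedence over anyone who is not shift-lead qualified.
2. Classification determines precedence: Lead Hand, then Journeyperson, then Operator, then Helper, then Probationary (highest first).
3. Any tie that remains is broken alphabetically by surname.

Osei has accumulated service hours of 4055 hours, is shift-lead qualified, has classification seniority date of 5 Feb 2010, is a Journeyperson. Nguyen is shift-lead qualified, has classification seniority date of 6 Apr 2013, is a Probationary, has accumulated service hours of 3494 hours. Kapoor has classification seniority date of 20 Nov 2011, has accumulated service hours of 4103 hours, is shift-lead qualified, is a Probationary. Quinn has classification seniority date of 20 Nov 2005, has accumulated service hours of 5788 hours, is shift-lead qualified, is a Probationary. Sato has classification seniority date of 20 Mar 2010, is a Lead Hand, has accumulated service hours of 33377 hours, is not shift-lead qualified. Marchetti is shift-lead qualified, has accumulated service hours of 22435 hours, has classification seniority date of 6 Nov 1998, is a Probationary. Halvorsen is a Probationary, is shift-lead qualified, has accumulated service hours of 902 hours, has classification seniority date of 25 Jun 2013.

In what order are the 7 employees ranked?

By the first rule: Osei, Halvorsen, Kapoor, Marchetti, Nguyen and Quinn (each shift-lead qualified); then Sato (not shift-lead qualified).
Among Osei, Halvorsen, Kapoor, Marchetti, Nguyen and Quinn, by classification: Osei (Journeyperson) before Halvorsen, Kapoor, Marchetti, Nguyen and Quinn (Probationary).
Among Halvorsen, Kapoor, Marchetti, Nguyen and Quinn, alphabetically by surname: Halvorsen before Kapoor before Marchetti before Nguyen before Quinn.
Full order: Osei, Halvorsen, Kapoor, Marchetti, Nguyen, Quinn, Sato.

Osei, Halvorsen, Kapoor, Marchetti, Nguyen, Quinn, Sato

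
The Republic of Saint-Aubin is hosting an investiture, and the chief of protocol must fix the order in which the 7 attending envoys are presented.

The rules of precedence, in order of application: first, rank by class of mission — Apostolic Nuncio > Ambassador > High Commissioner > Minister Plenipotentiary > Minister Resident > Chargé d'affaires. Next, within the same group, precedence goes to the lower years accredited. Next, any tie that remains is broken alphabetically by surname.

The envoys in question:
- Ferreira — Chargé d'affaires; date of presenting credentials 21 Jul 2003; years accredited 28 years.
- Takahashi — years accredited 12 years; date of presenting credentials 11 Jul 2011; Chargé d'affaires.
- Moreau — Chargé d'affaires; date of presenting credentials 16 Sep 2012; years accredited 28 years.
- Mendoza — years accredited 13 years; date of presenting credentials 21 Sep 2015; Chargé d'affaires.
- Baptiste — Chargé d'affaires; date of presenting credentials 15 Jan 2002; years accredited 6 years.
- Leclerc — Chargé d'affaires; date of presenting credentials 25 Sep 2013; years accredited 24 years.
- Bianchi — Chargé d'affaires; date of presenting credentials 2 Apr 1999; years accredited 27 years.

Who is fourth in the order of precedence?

Leclerc

By class of mission: Baptiste, Takahashi, Mendoza, Leclerc, Bianchi, Ferreira and Moreau (Chargé d'affaires).
Among Baptiste, Takahashi, Mendoza, Leclerc, Bianchi, Ferreira and Moreau, by years accredited (lower first): Baptiste (6 years) before Takahashi (12 years) before Mendoza (13 years) before Leclerc (24 years) before Bianchi (27 years) before Ferreira and Moreau (28 years).
Among Ferreira and Moreau, alphabetically by surname: Ferreira before Moreau.
Order: Baptiste, Takahashi, Mendoza, Leclerc, Bianchi, Ferreira, Moreau.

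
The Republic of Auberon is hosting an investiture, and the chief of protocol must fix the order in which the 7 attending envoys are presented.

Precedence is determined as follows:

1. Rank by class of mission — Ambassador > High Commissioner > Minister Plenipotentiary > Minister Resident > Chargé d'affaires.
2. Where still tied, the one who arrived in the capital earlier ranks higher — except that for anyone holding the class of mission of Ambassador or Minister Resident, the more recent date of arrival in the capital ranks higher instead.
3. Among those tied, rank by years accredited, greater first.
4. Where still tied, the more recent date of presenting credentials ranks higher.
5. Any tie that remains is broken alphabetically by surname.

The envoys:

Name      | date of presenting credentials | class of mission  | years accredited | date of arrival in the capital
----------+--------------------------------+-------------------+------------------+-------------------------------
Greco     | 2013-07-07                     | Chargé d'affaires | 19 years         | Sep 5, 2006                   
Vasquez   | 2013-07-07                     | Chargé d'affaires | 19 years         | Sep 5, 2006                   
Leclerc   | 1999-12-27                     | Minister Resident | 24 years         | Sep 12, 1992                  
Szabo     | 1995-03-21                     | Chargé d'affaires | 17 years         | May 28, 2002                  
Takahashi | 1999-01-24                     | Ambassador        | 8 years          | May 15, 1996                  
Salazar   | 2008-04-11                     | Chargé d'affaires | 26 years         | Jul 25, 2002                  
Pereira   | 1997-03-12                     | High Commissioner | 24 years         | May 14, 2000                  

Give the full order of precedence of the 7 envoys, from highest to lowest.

By class of mission: Takahashi (Ambassador); then Pereira (High Commissioner); then Leclerc (Minister Resident); then Szabo, Salazar, Greco and Vasquez (Chargé d'affaires).
Among Szabo, Salazar, Greco and Vasquez, by date of arrival in the capital (earlier first): Szabo (May 28, 2002) before Salazar (Jul 25, 2002) before Greco and Vasquez (Sep 5, 2006).
Greco and Vasquez both have years accredited 19 years, so the next rule applies.
Greco and Vasquez both have date of presenting credentials 2013-07-07, so the next rule applies.
Among Greco and Vasquez, alphabetically by surname: Greco before Vasquez.
Full order: Takahashi, Pereira, Leclerc, Szabo, Salazar, Greco, Vasquez.

Takahashi, Pereira, Leclerc, Szabo, Salazar, Greco, Vasquez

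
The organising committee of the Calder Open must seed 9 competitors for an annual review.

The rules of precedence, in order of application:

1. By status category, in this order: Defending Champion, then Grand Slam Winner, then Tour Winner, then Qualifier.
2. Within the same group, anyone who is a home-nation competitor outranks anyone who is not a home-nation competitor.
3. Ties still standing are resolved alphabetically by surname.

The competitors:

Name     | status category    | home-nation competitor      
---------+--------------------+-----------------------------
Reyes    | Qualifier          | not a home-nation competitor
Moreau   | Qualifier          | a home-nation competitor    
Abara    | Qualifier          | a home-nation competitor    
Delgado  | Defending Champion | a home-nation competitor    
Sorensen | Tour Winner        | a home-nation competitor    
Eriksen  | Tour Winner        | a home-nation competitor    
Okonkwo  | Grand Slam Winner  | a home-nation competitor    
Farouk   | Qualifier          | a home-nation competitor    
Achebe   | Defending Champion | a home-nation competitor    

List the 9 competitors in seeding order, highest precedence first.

By status category: Achebe and Delgado (Defending Champion); then Okonkwo (Grand Slam Winner); then Eriksen and Sorensen (Tour Winner); then Abara, Farouk, Moreau and Reyes (Qualifier).
Achebe and Delgado are each a home-nation competitor, so the next rule applies.
Among Achebe and Delgado, alphabetically by surname: Achebe before Delgado.
Eriksen and Sorensen are each a home-nation competitor, so the next rule applies.
Among Eriksen and Sorensen, alphabetically by surname: Eriksen before Sorensen.
Among Abara, Farouk, Moreau and Reyes, a home-nation competitor before not a home-nation competitor: Abara, Farouk and Moreau (a home-nation competitor) before Reyes (not a home-nation competitor).
Among Abara, Farouk and Moreau, alphabetically by surname: Abara before Farouk before Moreau.
Full order: Achebe, Delgado, Okonkwo, Eriksen, Sorensen, Abara, Farouk, Moreau, Reyes.

Achebe, Delgado, Okonkwo, Eriksen, Sorensen, Abara, Farouk, Moreau, Reyes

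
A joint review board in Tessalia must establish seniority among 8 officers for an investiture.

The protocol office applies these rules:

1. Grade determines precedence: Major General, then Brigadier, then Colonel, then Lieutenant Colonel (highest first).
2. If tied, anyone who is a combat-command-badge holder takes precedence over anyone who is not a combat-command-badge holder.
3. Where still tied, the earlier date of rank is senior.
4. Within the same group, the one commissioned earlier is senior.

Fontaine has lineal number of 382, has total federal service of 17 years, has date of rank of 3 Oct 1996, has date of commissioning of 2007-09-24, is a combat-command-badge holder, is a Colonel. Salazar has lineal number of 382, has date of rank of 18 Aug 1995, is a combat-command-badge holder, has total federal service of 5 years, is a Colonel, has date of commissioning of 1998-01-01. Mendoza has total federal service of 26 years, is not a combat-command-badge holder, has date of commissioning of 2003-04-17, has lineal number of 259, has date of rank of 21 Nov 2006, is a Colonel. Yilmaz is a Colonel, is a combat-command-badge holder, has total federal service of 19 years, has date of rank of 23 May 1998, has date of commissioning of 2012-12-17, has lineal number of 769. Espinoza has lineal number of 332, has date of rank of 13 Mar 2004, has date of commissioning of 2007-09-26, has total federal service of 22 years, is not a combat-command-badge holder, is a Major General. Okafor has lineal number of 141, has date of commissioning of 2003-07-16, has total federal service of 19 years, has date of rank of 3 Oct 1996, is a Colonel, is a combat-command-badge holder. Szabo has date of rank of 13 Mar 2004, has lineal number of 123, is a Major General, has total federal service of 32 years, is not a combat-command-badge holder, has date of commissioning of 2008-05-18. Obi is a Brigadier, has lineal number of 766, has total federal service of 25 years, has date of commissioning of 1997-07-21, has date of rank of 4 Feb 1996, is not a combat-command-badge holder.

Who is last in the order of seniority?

By grade: Espinoza and Szabo (Major General); then Obi (Brigadier); then Salazar, Okafor, Fontaine, Yilmaz and Mendoza (Colonel).
Espinoza and Szabo are each not a combat-command-badge holder, so the next rule applies.
Espinoza and Szabo both have date of rank 13 Mar 2004, so the next rule applies.
Among Espinoza and Szabo, by date of commissioning (earlier first): Espinoza (2007-09-26) before Szabo (2008-05-18).
Among Salazar, Okafor, Fontaine, Yilmaz and Mendoza, a combat-command-badge holder before not a combat-command-badge holder: Salazar, Okafor, Fontaine and Yilmaz (a combat-command-badge holder) before Mendoza (not a combat-command-badge holder).
Among Salazar, Okafor, Fontaine and Yilmaz, by date of rank (earlier first): Salazar (18 Aug 1995) before Okafor and Fontaine (3 Oct 1996) before Yilmaz (23 May 1998).
Among Okafor and Fontaine, by date of commissioning (earlier first): Okafor (2003-07-16) before Fontaine (2007-09-24).
Order: Espinoza, Szabo, Obi, Salazar, Okafor, Fontaine, Yilmaz, Mendoza.

Mendoza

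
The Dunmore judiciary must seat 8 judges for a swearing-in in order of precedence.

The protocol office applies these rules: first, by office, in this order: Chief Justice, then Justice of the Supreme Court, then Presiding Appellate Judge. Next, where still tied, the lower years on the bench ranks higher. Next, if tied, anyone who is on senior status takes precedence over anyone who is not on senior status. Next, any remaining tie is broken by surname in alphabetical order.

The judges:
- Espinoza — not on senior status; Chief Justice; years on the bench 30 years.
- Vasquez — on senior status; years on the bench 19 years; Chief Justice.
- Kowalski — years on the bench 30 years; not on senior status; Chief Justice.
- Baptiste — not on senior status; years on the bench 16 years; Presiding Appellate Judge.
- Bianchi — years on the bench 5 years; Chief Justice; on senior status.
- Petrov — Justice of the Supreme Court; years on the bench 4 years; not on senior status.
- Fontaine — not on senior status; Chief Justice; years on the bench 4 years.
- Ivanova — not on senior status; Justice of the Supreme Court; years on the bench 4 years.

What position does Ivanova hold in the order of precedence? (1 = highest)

6

By office: Fontaine, Bianchi, Vasquez, Espinoza and Kowalski (Chief Justice); then Ivanova and Petrov (Justice of the Supreme Court); then Baptiste (Presiding Appellate Judge).
Among Fontaine, Bianchi, Vasquez, Espinoza and Kowalski, by years on the bench (lower first): Fontaine (4 years) before Bianchi (5 years) before Vasquez (19 years) before Espinoza and Kowalski (30 years).
Espinoza and Kowalski are each not on senior status, so the next rule applies.
Among Espinoza and Kowalski, alphabetically by surname: Espinoza before Kowalski.
Ivanova and Petrov both have years on the bench 4 years, so the next rule applies.
Ivanova and Petrov are each not on senior status, so the next rule applies.
Among Ivanova and Petrov, alphabetically by surname: Ivanova before Petrov.
Order: Fontaine, Bianchi, Vasquez, Espinoza, Kowalski, Ivanova, Petrov, Baptiste. So position 6.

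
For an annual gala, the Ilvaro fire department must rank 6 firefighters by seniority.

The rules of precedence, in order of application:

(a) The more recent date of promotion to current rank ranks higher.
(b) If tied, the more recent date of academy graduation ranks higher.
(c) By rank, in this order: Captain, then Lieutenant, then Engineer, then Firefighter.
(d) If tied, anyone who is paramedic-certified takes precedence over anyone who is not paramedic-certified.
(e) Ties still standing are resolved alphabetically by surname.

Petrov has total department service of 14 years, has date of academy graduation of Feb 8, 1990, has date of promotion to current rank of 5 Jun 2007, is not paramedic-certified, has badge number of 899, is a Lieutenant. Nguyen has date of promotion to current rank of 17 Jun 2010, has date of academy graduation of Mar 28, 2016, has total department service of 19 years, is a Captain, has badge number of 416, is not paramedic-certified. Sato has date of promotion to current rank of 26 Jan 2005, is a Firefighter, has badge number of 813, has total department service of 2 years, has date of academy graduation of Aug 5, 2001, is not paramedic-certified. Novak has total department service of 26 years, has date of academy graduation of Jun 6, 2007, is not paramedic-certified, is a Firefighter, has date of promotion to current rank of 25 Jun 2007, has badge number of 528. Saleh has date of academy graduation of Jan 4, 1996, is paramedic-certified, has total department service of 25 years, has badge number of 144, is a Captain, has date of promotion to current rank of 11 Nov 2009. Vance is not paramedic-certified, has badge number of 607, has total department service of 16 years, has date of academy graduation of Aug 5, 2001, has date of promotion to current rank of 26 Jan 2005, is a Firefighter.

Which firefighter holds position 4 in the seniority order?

Petrov

By date of promotion to current rank (later first): Nguyen (17 Jun 2010); then Saleh (11 Nov 2009); then Novak (25 Jun 2007); then Petrov (5 Jun 2007); then Sato and Vance (both 26 Jan 2005).
Sato and Vance both have date of academy graduation Aug 5, 2001, so the next rule applies.
Sato and Vance are each Firefighter, so the next rule applies.
Sato and Vance are each not paramedic-certified, so the next rule applies.
Among Sato and Vance, alphabetically by surname: Sato before Vance.
Order: Nguyen, Saleh, Novak, Petrov, Sato, Vance.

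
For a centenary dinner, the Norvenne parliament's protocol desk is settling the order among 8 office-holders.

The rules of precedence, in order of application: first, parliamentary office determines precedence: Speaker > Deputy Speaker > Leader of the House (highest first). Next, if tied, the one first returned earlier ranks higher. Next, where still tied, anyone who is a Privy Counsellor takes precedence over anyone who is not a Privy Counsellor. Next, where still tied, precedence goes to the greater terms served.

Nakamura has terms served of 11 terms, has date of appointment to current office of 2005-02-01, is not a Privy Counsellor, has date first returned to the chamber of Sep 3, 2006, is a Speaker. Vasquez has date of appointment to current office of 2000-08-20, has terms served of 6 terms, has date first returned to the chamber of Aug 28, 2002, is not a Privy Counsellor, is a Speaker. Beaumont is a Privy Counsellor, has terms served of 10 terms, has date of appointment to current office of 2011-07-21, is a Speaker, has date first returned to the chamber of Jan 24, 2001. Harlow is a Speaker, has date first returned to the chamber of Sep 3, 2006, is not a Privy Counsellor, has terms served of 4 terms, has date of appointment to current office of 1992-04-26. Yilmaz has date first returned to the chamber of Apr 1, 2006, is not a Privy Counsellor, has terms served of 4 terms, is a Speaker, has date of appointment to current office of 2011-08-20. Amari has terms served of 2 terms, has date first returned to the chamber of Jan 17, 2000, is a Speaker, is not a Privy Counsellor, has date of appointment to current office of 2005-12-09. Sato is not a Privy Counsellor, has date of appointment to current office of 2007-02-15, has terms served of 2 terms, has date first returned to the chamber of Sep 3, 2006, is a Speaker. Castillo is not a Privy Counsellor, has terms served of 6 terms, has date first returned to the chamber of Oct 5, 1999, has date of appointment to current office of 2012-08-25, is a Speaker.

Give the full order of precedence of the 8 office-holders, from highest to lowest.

By parliamentary office: Castillo, Amari, Beaumont, Vasquez, Yilmaz, Nakamura, Harlow and Sato (Speaker).
Among Castillo, Amari, Beaumont, Vasquez, Yilmaz, Nakamura, Harlow and Sato, by date first returned to the chamber (earlier first): Castillo (Oct 5, 1999) before Amari (Jan 17, 2000) before Beaumont (Jan 24, 2001) before Vasquez (Aug 28, 2002) before Yilmaz (Apr 1, 2006) before Nakamura, Harlow and Sato (Sep 3, 2006).
Nakamura, Harlow and Sato are each not a Privy Counsellor, so the next rule applies.
Among Nakamura, Harlow and Sato, by terms served (higher first): Nakamura (11 terms) before Harlow (4 terms) before Sato (2 terms).
Full order: Castillo, Amari, Beaumont, Vasquez, Yilmaz, Nakamura, Harlow, Sato.

Castillo, Amari, Beaumont, Vasquez, Yilmaz, Nakamura, Harlow, Sato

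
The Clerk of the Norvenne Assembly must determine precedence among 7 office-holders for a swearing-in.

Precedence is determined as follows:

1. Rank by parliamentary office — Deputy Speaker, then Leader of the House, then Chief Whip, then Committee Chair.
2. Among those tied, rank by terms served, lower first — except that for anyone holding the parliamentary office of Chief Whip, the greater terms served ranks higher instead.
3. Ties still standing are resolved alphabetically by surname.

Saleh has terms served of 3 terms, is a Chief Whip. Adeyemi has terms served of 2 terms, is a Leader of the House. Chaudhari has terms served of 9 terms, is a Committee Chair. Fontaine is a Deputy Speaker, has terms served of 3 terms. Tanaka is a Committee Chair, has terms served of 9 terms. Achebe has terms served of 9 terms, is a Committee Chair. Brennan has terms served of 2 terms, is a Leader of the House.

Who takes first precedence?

By parliamentary office: Fontaine (Deputy Speaker); then Adeyemi and Brennan (Leader of the House); then Saleh (Chief Whip); then Achebe, Chaudhari and Tanaka (Committee Chair).
Adeyemi and Brennan both have terms served 2 terms, so the next rule applies.
Among Adeyemi and Brennan, alphabetically by surname: Adeyemi before Brennan.
Achebe, Chaudhari and Tanaka all have terms served 9 terms, so the next rule applies.
Among Achebe, Chaudhari and Tanaka, alphabetically by surname: Achebe before Chaudhari before Tanaka.
Order: Fontaine, Adeyemi, Brennan, Saleh, Achebe, Chaudhari, Tanaka.

Fontaine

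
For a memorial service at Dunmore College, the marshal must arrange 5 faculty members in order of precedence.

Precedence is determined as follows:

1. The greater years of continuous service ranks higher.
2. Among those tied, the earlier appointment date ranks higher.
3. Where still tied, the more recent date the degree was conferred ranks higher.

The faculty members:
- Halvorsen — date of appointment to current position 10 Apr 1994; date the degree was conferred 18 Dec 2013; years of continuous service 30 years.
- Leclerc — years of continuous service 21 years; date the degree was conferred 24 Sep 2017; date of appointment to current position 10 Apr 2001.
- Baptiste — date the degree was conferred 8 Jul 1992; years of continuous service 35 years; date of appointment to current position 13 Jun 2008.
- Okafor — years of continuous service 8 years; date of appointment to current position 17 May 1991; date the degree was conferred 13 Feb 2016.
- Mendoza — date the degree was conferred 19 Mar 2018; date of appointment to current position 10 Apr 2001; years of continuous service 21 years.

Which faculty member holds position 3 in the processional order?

Mendoza

By years of continuous service (higher first): Baptiste (35 years); then Halvorsen (30 years); then Mendoza and Leclerc (both 21 years); then Okafor (8 years).
Mendoza and Leclerc both have date of appointment to current position 10 Apr 2001, so the next rule applies.
Among Mendoza and Leclerc, by date the degree was conferred (later first): Mendoza (19 Mar 2018) before Leclerc (24 Sep 2017).
Order: Baptiste, Halvorsen, Mendoza, Leclerc, Okafor.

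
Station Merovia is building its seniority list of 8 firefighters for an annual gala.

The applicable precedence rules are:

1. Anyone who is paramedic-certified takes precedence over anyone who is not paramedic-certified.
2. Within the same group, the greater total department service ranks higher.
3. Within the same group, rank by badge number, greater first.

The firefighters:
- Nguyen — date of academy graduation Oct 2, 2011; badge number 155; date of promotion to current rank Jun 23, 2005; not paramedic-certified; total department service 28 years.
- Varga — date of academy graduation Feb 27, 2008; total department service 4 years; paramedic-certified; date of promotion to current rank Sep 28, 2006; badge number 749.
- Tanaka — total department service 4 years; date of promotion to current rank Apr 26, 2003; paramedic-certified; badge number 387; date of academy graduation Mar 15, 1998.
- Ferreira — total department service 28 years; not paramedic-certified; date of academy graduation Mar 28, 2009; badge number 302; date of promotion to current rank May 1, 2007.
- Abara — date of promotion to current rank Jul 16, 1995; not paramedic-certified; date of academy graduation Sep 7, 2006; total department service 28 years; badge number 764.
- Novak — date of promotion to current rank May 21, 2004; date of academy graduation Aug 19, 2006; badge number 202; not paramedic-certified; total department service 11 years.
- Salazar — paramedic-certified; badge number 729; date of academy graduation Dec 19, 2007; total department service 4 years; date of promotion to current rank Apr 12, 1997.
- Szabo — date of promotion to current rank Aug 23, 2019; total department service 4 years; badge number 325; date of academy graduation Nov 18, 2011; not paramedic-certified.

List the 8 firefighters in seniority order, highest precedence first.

By the first rule: Varga, Salazar and Tanaka (each paramedic-certified); then Abara, Ferreira, Nguyen, Novak and Szabo (each not paramedic-certified).
Varga, Salazar and Tanaka all have total department service 4 years, so the next rule applies.
Among Varga, Salazar and Tanaka, by badge number (higher first): Varga (749) before Salazar (729) before Tanaka (387).
Among Abara, Ferreira, Nguyen, Novak and Szabo, by total department service (higher first): Abara, Ferreira and Nguyen (28 years) before Novak (11 years) before Szabo (4 years).
Among Abara, Ferreira and Nguyen, by badge number (higher first): Abara (764) before Ferreira (302) before Nguyen (155).
Full order: Varga, Salazar, Tanaka, Abara, Ferreira, Nguyen, Novak, Szabo.

Varga, Salazar, Tanaka, Abara, Ferreira, Nguyen, Novak, Szabo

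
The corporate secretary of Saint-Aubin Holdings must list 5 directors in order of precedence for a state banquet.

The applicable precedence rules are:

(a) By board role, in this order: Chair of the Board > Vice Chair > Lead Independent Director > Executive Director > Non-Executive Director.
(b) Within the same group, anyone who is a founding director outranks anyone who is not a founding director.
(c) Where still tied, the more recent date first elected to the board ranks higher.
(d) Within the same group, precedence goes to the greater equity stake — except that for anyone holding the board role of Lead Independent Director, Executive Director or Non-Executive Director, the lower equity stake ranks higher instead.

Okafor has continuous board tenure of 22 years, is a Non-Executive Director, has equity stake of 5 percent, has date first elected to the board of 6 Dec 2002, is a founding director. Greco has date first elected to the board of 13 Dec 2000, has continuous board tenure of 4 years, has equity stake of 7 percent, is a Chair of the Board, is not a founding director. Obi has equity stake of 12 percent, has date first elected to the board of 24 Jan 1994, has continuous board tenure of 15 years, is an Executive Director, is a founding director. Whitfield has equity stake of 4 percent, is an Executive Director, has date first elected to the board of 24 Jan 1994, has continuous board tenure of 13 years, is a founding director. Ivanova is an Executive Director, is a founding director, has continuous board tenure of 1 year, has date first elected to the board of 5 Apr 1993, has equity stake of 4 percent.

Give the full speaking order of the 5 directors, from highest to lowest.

Greco, Whitfield, Obi, Ivanova, Okafor

By board role: Greco (Chair of the Board); then Whitfield, Obi and Ivanova (Executive Director); then Okafor (Non-Executive Director).
Whitfield, Obi and Ivanova are each a founding director, so the next rule applies.
Among Whitfield, Obi and Ivanova, by date first elected to the board (later first): Whitfield and Obi (24 Jan 1994) before Ivanova (5 Apr 1993).
Among Whitfield and Obi, by equity stake (lower first) (reversed rule for this group): Whitfield (4 percent) before Obi (12 percent).
Full order: Greco, Whitfield, Obi, Ivanova, Okafor.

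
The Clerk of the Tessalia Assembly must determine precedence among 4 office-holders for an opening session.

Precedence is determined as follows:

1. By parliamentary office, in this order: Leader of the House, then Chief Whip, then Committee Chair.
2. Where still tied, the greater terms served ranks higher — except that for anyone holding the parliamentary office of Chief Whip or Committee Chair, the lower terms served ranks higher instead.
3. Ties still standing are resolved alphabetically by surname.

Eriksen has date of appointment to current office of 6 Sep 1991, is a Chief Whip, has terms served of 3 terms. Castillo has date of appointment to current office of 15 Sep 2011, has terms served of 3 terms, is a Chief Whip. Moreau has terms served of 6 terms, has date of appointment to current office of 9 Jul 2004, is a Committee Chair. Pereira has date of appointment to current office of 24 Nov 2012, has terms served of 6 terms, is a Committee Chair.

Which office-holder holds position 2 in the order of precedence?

By parliamentary office: Castillo and Eriksen (Chief Whip); then Moreau and Pereira (Committee Chair).
Castillo and Eriksen both have terms served 3 terms, so the next rule applies.
Among Castillo and Eriksen, alphabetically by surname: Castillo before Eriksen.
Moreau and Pereira both have terms served 6 terms, so the next rule applies.
Among Moreau and Pereira, alphabetically by surname: Moreau before Pereira.
Order: Castillo, Eriksen, Moreau, Pereira.

Eriksen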